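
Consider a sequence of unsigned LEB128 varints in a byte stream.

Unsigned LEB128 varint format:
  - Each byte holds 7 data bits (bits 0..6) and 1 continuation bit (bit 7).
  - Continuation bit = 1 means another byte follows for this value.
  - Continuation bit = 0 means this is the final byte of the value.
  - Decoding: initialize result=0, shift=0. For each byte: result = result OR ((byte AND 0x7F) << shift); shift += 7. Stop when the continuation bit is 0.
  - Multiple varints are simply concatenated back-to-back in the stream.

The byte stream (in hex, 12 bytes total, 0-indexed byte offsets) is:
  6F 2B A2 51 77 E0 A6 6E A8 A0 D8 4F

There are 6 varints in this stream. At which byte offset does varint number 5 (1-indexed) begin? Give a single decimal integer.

  byte[0]=0x6F cont=0 payload=0x6F=111: acc |= 111<<0 -> acc=111 shift=7 [end]
Varint 1: bytes[0:1] = 6F -> value 111 (1 byte(s))
  byte[1]=0x2B cont=0 payload=0x2B=43: acc |= 43<<0 -> acc=43 shift=7 [end]
Varint 2: bytes[1:2] = 2B -> value 43 (1 byte(s))
  byte[2]=0xA2 cont=1 payload=0x22=34: acc |= 34<<0 -> acc=34 shift=7
  byte[3]=0x51 cont=0 payload=0x51=81: acc |= 81<<7 -> acc=10402 shift=14 [end]
Varint 3: bytes[2:4] = A2 51 -> value 10402 (2 byte(s))
  byte[4]=0x77 cont=0 payload=0x77=119: acc |= 119<<0 -> acc=119 shift=7 [end]
Varint 4: bytes[4:5] = 77 -> value 119 (1 byte(s))
  byte[5]=0xE0 cont=1 payload=0x60=96: acc |= 96<<0 -> acc=96 shift=7
  byte[6]=0xA6 cont=1 payload=0x26=38: acc |= 38<<7 -> acc=4960 shift=14
  byte[7]=0x6E cont=0 payload=0x6E=110: acc |= 110<<14 -> acc=1807200 shift=21 [end]
Varint 5: bytes[5:8] = E0 A6 6E -> value 1807200 (3 byte(s))
  byte[8]=0xA8 cont=1 payload=0x28=40: acc |= 40<<0 -> acc=40 shift=7
  byte[9]=0xA0 cont=1 payload=0x20=32: acc |= 32<<7 -> acc=4136 shift=14
  byte[10]=0xD8 cont=1 payload=0x58=88: acc |= 88<<14 -> acc=1445928 shift=21
  byte[11]=0x4F cont=0 payload=0x4F=79: acc |= 79<<21 -> acc=167120936 shift=28 [end]
Varint 6: bytes[8:12] = A8 A0 D8 4F -> value 167120936 (4 byte(s))

Answer: 5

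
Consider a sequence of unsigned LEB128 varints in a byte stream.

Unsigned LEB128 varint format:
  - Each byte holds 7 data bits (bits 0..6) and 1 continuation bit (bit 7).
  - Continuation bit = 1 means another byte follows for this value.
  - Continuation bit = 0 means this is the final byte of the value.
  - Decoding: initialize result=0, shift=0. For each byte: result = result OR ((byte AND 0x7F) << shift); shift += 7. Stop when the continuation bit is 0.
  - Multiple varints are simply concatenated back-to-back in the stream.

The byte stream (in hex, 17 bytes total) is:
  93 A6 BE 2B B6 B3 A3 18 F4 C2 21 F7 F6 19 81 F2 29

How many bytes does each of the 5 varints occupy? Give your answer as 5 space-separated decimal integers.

  byte[0]=0x93 cont=1 payload=0x13=19: acc |= 19<<0 -> acc=19 shift=7
  byte[1]=0xA6 cont=1 payload=0x26=38: acc |= 38<<7 -> acc=4883 shift=14
  byte[2]=0xBE cont=1 payload=0x3E=62: acc |= 62<<14 -> acc=1020691 shift=21
  byte[3]=0x2B cont=0 payload=0x2B=43: acc |= 43<<21 -> acc=91198227 shift=28 [end]
Varint 1: bytes[0:4] = 93 A6 BE 2B -> value 91198227 (4 byte(s))
  byte[4]=0xB6 cont=1 payload=0x36=54: acc |= 54<<0 -> acc=54 shift=7
  byte[5]=0xB3 cont=1 payload=0x33=51: acc |= 51<<7 -> acc=6582 shift=14
  byte[6]=0xA3 cont=1 payload=0x23=35: acc |= 35<<14 -> acc=580022 shift=21
  byte[7]=0x18 cont=0 payload=0x18=24: acc |= 24<<21 -> acc=50911670 shift=28 [end]
Varint 2: bytes[4:8] = B6 B3 A3 18 -> value 50911670 (4 byte(s))
  byte[8]=0xF4 cont=1 payload=0x74=116: acc |= 116<<0 -> acc=116 shift=7
  byte[9]=0xC2 cont=1 payload=0x42=66: acc |= 66<<7 -> acc=8564 shift=14
  byte[10]=0x21 cont=0 payload=0x21=33: acc |= 33<<14 -> acc=549236 shift=21 [end]
Varint 3: bytes[8:11] = F4 C2 21 -> value 549236 (3 byte(s))
  byte[11]=0xF7 cont=1 payload=0x77=119: acc |= 119<<0 -> acc=119 shift=7
  byte[12]=0xF6 cont=1 payload=0x76=118: acc |= 118<<7 -> acc=15223 shift=14
  byte[13]=0x19 cont=0 payload=0x19=25: acc |= 25<<14 -> acc=424823 shift=21 [end]
Varint 4: bytes[11:14] = F7 F6 19 -> value 424823 (3 byte(s))
  byte[14]=0x81 cont=1 payload=0x01=1: acc |= 1<<0 -> acc=1 shift=7
  byte[15]=0xF2 cont=1 payload=0x72=114: acc |= 114<<7 -> acc=14593 shift=14
  byte[16]=0x29 cont=0 payload=0x29=41: acc |= 41<<14 -> acc=686337 shift=21 [end]
Varint 5: bytes[14:17] = 81 F2 29 -> value 686337 (3 byte(s))

Answer: 4 4 3 3 3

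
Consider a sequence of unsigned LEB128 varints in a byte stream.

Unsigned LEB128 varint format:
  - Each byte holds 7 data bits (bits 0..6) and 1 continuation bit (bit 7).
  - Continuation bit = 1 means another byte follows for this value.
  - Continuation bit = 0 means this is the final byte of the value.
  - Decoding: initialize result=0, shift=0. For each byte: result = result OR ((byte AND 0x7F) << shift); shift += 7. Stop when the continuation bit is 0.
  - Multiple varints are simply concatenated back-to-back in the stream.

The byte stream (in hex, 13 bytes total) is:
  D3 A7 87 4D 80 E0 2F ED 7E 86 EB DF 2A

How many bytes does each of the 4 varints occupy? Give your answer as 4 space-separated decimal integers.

Answer: 4 3 2 4

Derivation:
  byte[0]=0xD3 cont=1 payload=0x53=83: acc |= 83<<0 -> acc=83 shift=7
  byte[1]=0xA7 cont=1 payload=0x27=39: acc |= 39<<7 -> acc=5075 shift=14
  byte[2]=0x87 cont=1 payload=0x07=7: acc |= 7<<14 -> acc=119763 shift=21
  byte[3]=0x4D cont=0 payload=0x4D=77: acc |= 77<<21 -> acc=161600467 shift=28 [end]
Varint 1: bytes[0:4] = D3 A7 87 4D -> value 161600467 (4 byte(s))
  byte[4]=0x80 cont=1 payload=0x00=0: acc |= 0<<0 -> acc=0 shift=7
  byte[5]=0xE0 cont=1 payload=0x60=96: acc |= 96<<7 -> acc=12288 shift=14
  byte[6]=0x2F cont=0 payload=0x2F=47: acc |= 47<<14 -> acc=782336 shift=21 [end]
Varint 2: bytes[4:7] = 80 E0 2F -> value 782336 (3 byte(s))
  byte[7]=0xED cont=1 payload=0x6D=109: acc |= 109<<0 -> acc=109 shift=7
  byte[8]=0x7E cont=0 payload=0x7E=126: acc |= 126<<7 -> acc=16237 shift=14 [end]
Varint 3: bytes[7:9] = ED 7E -> value 16237 (2 byte(s))
  byte[9]=0x86 cont=1 payload=0x06=6: acc |= 6<<0 -> acc=6 shift=7
  byte[10]=0xEB cont=1 payload=0x6B=107: acc |= 107<<7 -> acc=13702 shift=14
  byte[11]=0xDF cont=1 payload=0x5F=95: acc |= 95<<14 -> acc=1570182 shift=21
  byte[12]=0x2A cont=0 payload=0x2A=42: acc |= 42<<21 -> acc=89650566 shift=28 [end]
Varint 4: bytes[9:13] = 86 EB DF 2A -> value 89650566 (4 byte(s))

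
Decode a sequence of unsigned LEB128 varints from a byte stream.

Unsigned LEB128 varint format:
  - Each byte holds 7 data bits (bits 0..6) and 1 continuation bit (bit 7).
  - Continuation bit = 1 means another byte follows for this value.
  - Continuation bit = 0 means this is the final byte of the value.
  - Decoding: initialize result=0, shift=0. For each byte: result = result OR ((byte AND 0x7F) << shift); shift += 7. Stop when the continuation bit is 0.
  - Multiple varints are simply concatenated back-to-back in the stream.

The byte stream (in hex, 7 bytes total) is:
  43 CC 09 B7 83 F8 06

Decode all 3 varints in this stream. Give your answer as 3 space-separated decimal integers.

  byte[0]=0x43 cont=0 payload=0x43=67: acc |= 67<<0 -> acc=67 shift=7 [end]
Varint 1: bytes[0:1] = 43 -> value 67 (1 byte(s))
  byte[1]=0xCC cont=1 payload=0x4C=76: acc |= 76<<0 -> acc=76 shift=7
  byte[2]=0x09 cont=0 payload=0x09=9: acc |= 9<<7 -> acc=1228 shift=14 [end]
Varint 2: bytes[1:3] = CC 09 -> value 1228 (2 byte(s))
  byte[3]=0xB7 cont=1 payload=0x37=55: acc |= 55<<0 -> acc=55 shift=7
  byte[4]=0x83 cont=1 payload=0x03=3: acc |= 3<<7 -> acc=439 shift=14
  byte[5]=0xF8 cont=1 payload=0x78=120: acc |= 120<<14 -> acc=1966519 shift=21
  byte[6]=0x06 cont=0 payload=0x06=6: acc |= 6<<21 -> acc=14549431 shift=28 [end]
Varint 3: bytes[3:7] = B7 83 F8 06 -> value 14549431 (4 byte(s))

Answer: 67 1228 14549431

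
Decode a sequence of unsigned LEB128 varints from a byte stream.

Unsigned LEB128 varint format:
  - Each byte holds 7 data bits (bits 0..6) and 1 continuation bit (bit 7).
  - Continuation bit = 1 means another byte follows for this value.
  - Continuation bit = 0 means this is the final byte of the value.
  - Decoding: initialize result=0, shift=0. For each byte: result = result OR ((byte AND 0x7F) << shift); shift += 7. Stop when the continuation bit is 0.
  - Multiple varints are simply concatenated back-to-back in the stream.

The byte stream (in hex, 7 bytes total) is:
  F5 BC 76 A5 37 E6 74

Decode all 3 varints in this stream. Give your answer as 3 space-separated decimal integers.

  byte[0]=0xF5 cont=1 payload=0x75=117: acc |= 117<<0 -> acc=117 shift=7
  byte[1]=0xBC cont=1 payload=0x3C=60: acc |= 60<<7 -> acc=7797 shift=14
  byte[2]=0x76 cont=0 payload=0x76=118: acc |= 118<<14 -> acc=1941109 shift=21 [end]
Varint 1: bytes[0:3] = F5 BC 76 -> value 1941109 (3 byte(s))
  byte[3]=0xA5 cont=1 payload=0x25=37: acc |= 37<<0 -> acc=37 shift=7
  byte[4]=0x37 cont=0 payload=0x37=55: acc |= 55<<7 -> acc=7077 shift=14 [end]
Varint 2: bytes[3:5] = A5 37 -> value 7077 (2 byte(s))
  byte[5]=0xE6 cont=1 payload=0x66=102: acc |= 102<<0 -> acc=102 shift=7
  byte[6]=0x74 cont=0 payload=0x74=116: acc |= 116<<7 -> acc=14950 shift=14 [end]
Varint 3: bytes[5:7] = E6 74 -> value 14950 (2 byte(s))

Answer: 1941109 7077 14950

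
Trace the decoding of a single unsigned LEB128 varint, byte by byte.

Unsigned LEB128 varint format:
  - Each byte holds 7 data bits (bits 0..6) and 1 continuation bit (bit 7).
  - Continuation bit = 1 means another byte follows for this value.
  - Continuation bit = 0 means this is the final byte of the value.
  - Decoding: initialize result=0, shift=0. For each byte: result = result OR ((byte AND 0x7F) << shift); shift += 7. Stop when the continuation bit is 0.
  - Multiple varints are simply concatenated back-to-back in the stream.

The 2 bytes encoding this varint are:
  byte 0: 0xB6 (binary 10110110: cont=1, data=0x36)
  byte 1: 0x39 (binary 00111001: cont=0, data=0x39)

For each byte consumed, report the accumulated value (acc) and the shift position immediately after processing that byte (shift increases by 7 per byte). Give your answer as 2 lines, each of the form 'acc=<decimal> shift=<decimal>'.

byte 0=0xB6: payload=0x36=54, contrib = 54<<0 = 54; acc -> 54, shift -> 7
byte 1=0x39: payload=0x39=57, contrib = 57<<7 = 7296; acc -> 7350, shift -> 14

Answer: acc=54 shift=7
acc=7350 shift=14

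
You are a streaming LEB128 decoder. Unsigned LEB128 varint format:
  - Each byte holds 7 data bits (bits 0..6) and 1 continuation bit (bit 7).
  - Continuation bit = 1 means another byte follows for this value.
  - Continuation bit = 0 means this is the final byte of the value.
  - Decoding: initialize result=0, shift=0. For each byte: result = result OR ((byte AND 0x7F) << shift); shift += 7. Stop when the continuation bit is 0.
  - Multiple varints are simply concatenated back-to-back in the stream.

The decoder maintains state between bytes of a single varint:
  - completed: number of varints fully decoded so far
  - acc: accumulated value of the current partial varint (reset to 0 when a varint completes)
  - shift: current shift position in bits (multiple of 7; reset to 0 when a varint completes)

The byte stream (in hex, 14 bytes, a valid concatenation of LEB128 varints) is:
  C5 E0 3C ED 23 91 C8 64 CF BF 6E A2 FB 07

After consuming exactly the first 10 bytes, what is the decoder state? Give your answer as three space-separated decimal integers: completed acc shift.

Answer: 3 8143 14

Derivation:
byte[0]=0xC5 cont=1 payload=0x45: acc |= 69<<0 -> completed=0 acc=69 shift=7
byte[1]=0xE0 cont=1 payload=0x60: acc |= 96<<7 -> completed=0 acc=12357 shift=14
byte[2]=0x3C cont=0 payload=0x3C: varint #1 complete (value=995397); reset -> completed=1 acc=0 shift=0
byte[3]=0xED cont=1 payload=0x6D: acc |= 109<<0 -> completed=1 acc=109 shift=7
byte[4]=0x23 cont=0 payload=0x23: varint #2 complete (value=4589); reset -> completed=2 acc=0 shift=0
byte[5]=0x91 cont=1 payload=0x11: acc |= 17<<0 -> completed=2 acc=17 shift=7
byte[6]=0xC8 cont=1 payload=0x48: acc |= 72<<7 -> completed=2 acc=9233 shift=14
byte[7]=0x64 cont=0 payload=0x64: varint #3 complete (value=1647633); reset -> completed=3 acc=0 shift=0
byte[8]=0xCF cont=1 payload=0x4F: acc |= 79<<0 -> completed=3 acc=79 shift=7
byte[9]=0xBF cont=1 payload=0x3F: acc |= 63<<7 -> completed=3 acc=8143 shift=14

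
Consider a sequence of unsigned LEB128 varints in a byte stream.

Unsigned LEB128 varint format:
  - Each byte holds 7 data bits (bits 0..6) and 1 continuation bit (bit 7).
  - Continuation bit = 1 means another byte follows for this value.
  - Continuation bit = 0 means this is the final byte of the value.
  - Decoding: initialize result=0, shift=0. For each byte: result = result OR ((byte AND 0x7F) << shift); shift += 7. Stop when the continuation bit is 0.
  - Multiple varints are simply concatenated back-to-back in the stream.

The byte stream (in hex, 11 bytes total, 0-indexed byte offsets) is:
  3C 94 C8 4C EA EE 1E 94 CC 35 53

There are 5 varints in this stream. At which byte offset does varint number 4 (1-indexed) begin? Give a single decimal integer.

Answer: 7

Derivation:
  byte[0]=0x3C cont=0 payload=0x3C=60: acc |= 60<<0 -> acc=60 shift=7 [end]
Varint 1: bytes[0:1] = 3C -> value 60 (1 byte(s))
  byte[1]=0x94 cont=1 payload=0x14=20: acc |= 20<<0 -> acc=20 shift=7
  byte[2]=0xC8 cont=1 payload=0x48=72: acc |= 72<<7 -> acc=9236 shift=14
  byte[3]=0x4C cont=0 payload=0x4C=76: acc |= 76<<14 -> acc=1254420 shift=21 [end]
Varint 2: bytes[1:4] = 94 C8 4C -> value 1254420 (3 byte(s))
  byte[4]=0xEA cont=1 payload=0x6A=106: acc |= 106<<0 -> acc=106 shift=7
  byte[5]=0xEE cont=1 payload=0x6E=110: acc |= 110<<7 -> acc=14186 shift=14
  byte[6]=0x1E cont=0 payload=0x1E=30: acc |= 30<<14 -> acc=505706 shift=21 [end]
Varint 3: bytes[4:7] = EA EE 1E -> value 505706 (3 byte(s))
  byte[7]=0x94 cont=1 payload=0x14=20: acc |= 20<<0 -> acc=20 shift=7
  byte[8]=0xCC cont=1 payload=0x4C=76: acc |= 76<<7 -> acc=9748 shift=14
  byte[9]=0x35 cont=0 payload=0x35=53: acc |= 53<<14 -> acc=878100 shift=21 [end]
Varint 4: bytes[7:10] = 94 CC 35 -> value 878100 (3 byte(s))
  byte[10]=0x53 cont=0 payload=0x53=83: acc |= 83<<0 -> acc=83 shift=7 [end]
Varint 5: bytes[10:11] = 53 -> value 83 (1 byte(s))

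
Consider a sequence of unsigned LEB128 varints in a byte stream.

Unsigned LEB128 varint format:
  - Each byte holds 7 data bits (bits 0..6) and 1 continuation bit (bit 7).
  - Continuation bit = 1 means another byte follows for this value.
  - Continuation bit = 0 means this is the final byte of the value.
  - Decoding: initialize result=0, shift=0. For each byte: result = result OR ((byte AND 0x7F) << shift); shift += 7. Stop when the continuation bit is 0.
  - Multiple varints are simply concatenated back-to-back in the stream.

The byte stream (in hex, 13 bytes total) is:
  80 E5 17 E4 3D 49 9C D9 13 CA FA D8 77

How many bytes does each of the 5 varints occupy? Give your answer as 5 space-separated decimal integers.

  byte[0]=0x80 cont=1 payload=0x00=0: acc |= 0<<0 -> acc=0 shift=7
  byte[1]=0xE5 cont=1 payload=0x65=101: acc |= 101<<7 -> acc=12928 shift=14
  byte[2]=0x17 cont=0 payload=0x17=23: acc |= 23<<14 -> acc=389760 shift=21 [end]
Varint 1: bytes[0:3] = 80 E5 17 -> value 389760 (3 byte(s))
  byte[3]=0xE4 cont=1 payload=0x64=100: acc |= 100<<0 -> acc=100 shift=7
  byte[4]=0x3D cont=0 payload=0x3D=61: acc |= 61<<7 -> acc=7908 shift=14 [end]
Varint 2: bytes[3:5] = E4 3D -> value 7908 (2 byte(s))
  byte[5]=0x49 cont=0 payload=0x49=73: acc |= 73<<0 -> acc=73 shift=7 [end]
Varint 3: bytes[5:6] = 49 -> value 73 (1 byte(s))
  byte[6]=0x9C cont=1 payload=0x1C=28: acc |= 28<<0 -> acc=28 shift=7
  byte[7]=0xD9 cont=1 payload=0x59=89: acc |= 89<<7 -> acc=11420 shift=14
  byte[8]=0x13 cont=0 payload=0x13=19: acc |= 19<<14 -> acc=322716 shift=21 [end]
Varint 4: bytes[6:9] = 9C D9 13 -> value 322716 (3 byte(s))
  byte[9]=0xCA cont=1 payload=0x4A=74: acc |= 74<<0 -> acc=74 shift=7
  byte[10]=0xFA cont=1 payload=0x7A=122: acc |= 122<<7 -> acc=15690 shift=14
  byte[11]=0xD8 cont=1 payload=0x58=88: acc |= 88<<14 -> acc=1457482 shift=21
  byte[12]=0x77 cont=0 payload=0x77=119: acc |= 119<<21 -> acc=251018570 shift=28 [end]
Varint 5: bytes[9:13] = CA FA D8 77 -> value 251018570 (4 byte(s))

Answer: 3 2 1 3 4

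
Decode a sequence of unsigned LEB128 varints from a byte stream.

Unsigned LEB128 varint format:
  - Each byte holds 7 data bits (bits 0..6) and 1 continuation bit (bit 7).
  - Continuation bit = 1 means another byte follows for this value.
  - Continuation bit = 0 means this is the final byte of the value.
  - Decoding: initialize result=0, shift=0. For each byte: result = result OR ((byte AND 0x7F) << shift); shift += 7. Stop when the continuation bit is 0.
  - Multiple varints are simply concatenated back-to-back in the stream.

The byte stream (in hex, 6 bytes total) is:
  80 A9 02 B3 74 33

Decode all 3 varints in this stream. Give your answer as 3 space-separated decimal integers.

Answer: 38016 14899 51

Derivation:
  byte[0]=0x80 cont=1 payload=0x00=0: acc |= 0<<0 -> acc=0 shift=7
  byte[1]=0xA9 cont=1 payload=0x29=41: acc |= 41<<7 -> acc=5248 shift=14
  byte[2]=0x02 cont=0 payload=0x02=2: acc |= 2<<14 -> acc=38016 shift=21 [end]
Varint 1: bytes[0:3] = 80 A9 02 -> value 38016 (3 byte(s))
  byte[3]=0xB3 cont=1 payload=0x33=51: acc |= 51<<0 -> acc=51 shift=7
  byte[4]=0x74 cont=0 payload=0x74=116: acc |= 116<<7 -> acc=14899 shift=14 [end]
Varint 2: bytes[3:5] = B3 74 -> value 14899 (2 byte(s))
  byte[5]=0x33 cont=0 payload=0x33=51: acc |= 51<<0 -> acc=51 shift=7 [end]
Varint 3: bytes[5:6] = 33 -> value 51 (1 byte(s))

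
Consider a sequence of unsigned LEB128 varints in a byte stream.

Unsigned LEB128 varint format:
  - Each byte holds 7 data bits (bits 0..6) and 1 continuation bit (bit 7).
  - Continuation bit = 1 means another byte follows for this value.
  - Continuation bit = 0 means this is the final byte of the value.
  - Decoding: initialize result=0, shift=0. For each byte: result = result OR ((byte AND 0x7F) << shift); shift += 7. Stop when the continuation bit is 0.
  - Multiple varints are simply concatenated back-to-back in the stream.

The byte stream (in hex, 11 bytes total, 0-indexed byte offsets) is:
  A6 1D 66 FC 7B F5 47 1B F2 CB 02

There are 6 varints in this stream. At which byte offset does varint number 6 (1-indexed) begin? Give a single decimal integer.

Answer: 8

Derivation:
  byte[0]=0xA6 cont=1 payload=0x26=38: acc |= 38<<0 -> acc=38 shift=7
  byte[1]=0x1D cont=0 payload=0x1D=29: acc |= 29<<7 -> acc=3750 shift=14 [end]
Varint 1: bytes[0:2] = A6 1D -> value 3750 (2 byte(s))
  byte[2]=0x66 cont=0 payload=0x66=102: acc |= 102<<0 -> acc=102 shift=7 [end]
Varint 2: bytes[2:3] = 66 -> value 102 (1 byte(s))
  byte[3]=0xFC cont=1 payload=0x7C=124: acc |= 124<<0 -> acc=124 shift=7
  byte[4]=0x7B cont=0 payload=0x7B=123: acc |= 123<<7 -> acc=15868 shift=14 [end]
Varint 3: bytes[3:5] = FC 7B -> value 15868 (2 byte(s))
  byte[5]=0xF5 cont=1 payload=0x75=117: acc |= 117<<0 -> acc=117 shift=7
  byte[6]=0x47 cont=0 payload=0x47=71: acc |= 71<<7 -> acc=9205 shift=14 [end]
Varint 4: bytes[5:7] = F5 47 -> value 9205 (2 byte(s))
  byte[7]=0x1B cont=0 payload=0x1B=27: acc |= 27<<0 -> acc=27 shift=7 [end]
Varint 5: bytes[7:8] = 1B -> value 27 (1 byte(s))
  byte[8]=0xF2 cont=1 payload=0x72=114: acc |= 114<<0 -> acc=114 shift=7
  byte[9]=0xCB cont=1 payload=0x4B=75: acc |= 75<<7 -> acc=9714 shift=14
  byte[10]=0x02 cont=0 payload=0x02=2: acc |= 2<<14 -> acc=42482 shift=21 [end]
Varint 6: bytes[8:11] = F2 CB 02 -> value 42482 (3 byte(s))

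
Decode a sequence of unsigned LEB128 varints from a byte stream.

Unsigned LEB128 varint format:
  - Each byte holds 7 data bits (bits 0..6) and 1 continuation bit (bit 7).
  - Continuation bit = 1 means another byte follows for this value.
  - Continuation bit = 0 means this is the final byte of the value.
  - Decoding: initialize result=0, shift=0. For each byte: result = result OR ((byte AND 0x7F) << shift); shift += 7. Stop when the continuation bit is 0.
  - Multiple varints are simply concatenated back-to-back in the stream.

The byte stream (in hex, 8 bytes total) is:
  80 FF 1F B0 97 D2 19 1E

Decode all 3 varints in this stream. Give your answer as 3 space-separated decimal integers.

Answer: 524160 53775280 30

Derivation:
  byte[0]=0x80 cont=1 payload=0x00=0: acc |= 0<<0 -> acc=0 shift=7
  byte[1]=0xFF cont=1 payload=0x7F=127: acc |= 127<<7 -> acc=16256 shift=14
  byte[2]=0x1F cont=0 payload=0x1F=31: acc |= 31<<14 -> acc=524160 shift=21 [end]
Varint 1: bytes[0:3] = 80 FF 1F -> value 524160 (3 byte(s))
  byte[3]=0xB0 cont=1 payload=0x30=48: acc |= 48<<0 -> acc=48 shift=7
  byte[4]=0x97 cont=1 payload=0x17=23: acc |= 23<<7 -> acc=2992 shift=14
  byte[5]=0xD2 cont=1 payload=0x52=82: acc |= 82<<14 -> acc=1346480 shift=21
  byte[6]=0x19 cont=0 payload=0x19=25: acc |= 25<<21 -> acc=53775280 shift=28 [end]
Varint 2: bytes[3:7] = B0 97 D2 19 -> value 53775280 (4 byte(s))
  byte[7]=0x1E cont=0 payload=0x1E=30: acc |= 30<<0 -> acc=30 shift=7 [end]
Varint 3: bytes[7:8] = 1E -> value 30 (1 byte(s))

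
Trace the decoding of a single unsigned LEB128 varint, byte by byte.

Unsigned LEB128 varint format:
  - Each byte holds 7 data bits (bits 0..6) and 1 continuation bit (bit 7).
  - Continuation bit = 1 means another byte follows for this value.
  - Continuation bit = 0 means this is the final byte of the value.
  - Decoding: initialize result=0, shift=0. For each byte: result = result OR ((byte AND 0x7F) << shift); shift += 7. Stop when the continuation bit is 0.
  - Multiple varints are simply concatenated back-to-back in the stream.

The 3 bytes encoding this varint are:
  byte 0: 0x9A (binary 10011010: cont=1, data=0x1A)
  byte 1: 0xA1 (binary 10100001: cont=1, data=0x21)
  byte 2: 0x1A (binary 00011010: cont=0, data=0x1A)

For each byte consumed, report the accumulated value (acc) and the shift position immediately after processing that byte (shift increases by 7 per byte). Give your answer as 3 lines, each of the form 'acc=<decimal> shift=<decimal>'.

Answer: acc=26 shift=7
acc=4250 shift=14
acc=430234 shift=21

Derivation:
byte 0=0x9A: payload=0x1A=26, contrib = 26<<0 = 26; acc -> 26, shift -> 7
byte 1=0xA1: payload=0x21=33, contrib = 33<<7 = 4224; acc -> 4250, shift -> 14
byte 2=0x1A: payload=0x1A=26, contrib = 26<<14 = 425984; acc -> 430234, shift -> 21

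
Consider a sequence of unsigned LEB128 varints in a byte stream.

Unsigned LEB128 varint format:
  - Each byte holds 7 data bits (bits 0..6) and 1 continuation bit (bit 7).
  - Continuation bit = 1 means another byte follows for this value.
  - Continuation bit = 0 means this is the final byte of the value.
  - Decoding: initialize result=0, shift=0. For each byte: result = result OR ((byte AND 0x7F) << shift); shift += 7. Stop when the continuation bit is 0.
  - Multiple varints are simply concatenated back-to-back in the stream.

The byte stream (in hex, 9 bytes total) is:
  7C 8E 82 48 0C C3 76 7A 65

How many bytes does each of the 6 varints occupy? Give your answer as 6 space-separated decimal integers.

Answer: 1 3 1 2 1 1

Derivation:
  byte[0]=0x7C cont=0 payload=0x7C=124: acc |= 124<<0 -> acc=124 shift=7 [end]
Varint 1: bytes[0:1] = 7C -> value 124 (1 byte(s))
  byte[1]=0x8E cont=1 payload=0x0E=14: acc |= 14<<0 -> acc=14 shift=7
  byte[2]=0x82 cont=1 payload=0x02=2: acc |= 2<<7 -> acc=270 shift=14
  byte[3]=0x48 cont=0 payload=0x48=72: acc |= 72<<14 -> acc=1179918 shift=21 [end]
Varint 2: bytes[1:4] = 8E 82 48 -> value 1179918 (3 byte(s))
  byte[4]=0x0C cont=0 payload=0x0C=12: acc |= 12<<0 -> acc=12 shift=7 [end]
Varint 3: bytes[4:5] = 0C -> value 12 (1 byte(s))
  byte[5]=0xC3 cont=1 payload=0x43=67: acc |= 67<<0 -> acc=67 shift=7
  byte[6]=0x76 cont=0 payload=0x76=118: acc |= 118<<7 -> acc=15171 shift=14 [end]
Varint 4: bytes[5:7] = C3 76 -> value 15171 (2 byte(s))
  byte[7]=0x7A cont=0 payload=0x7A=122: acc |= 122<<0 -> acc=122 shift=7 [end]
Varint 5: bytes[7:8] = 7A -> value 122 (1 byte(s))
  byte[8]=0x65 cont=0 payload=0x65=101: acc |= 101<<0 -> acc=101 shift=7 [end]
Varint 6: bytes[8:9] = 65 -> value 101 (1 byte(s))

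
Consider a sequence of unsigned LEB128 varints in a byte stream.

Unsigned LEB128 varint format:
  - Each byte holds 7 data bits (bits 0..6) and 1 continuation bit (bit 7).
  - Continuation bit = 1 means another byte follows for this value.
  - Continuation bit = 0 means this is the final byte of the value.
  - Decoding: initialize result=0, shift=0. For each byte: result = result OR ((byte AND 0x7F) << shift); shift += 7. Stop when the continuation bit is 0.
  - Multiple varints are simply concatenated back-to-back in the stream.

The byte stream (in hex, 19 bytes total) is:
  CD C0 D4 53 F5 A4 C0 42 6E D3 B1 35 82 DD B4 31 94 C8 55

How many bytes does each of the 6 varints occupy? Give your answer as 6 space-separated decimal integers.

Answer: 4 4 1 3 4 3

Derivation:
  byte[0]=0xCD cont=1 payload=0x4D=77: acc |= 77<<0 -> acc=77 shift=7
  byte[1]=0xC0 cont=1 payload=0x40=64: acc |= 64<<7 -> acc=8269 shift=14
  byte[2]=0xD4 cont=1 payload=0x54=84: acc |= 84<<14 -> acc=1384525 shift=21
  byte[3]=0x53 cont=0 payload=0x53=83: acc |= 83<<21 -> acc=175448141 shift=28 [end]
Varint 1: bytes[0:4] = CD C0 D4 53 -> value 175448141 (4 byte(s))
  byte[4]=0xF5 cont=1 payload=0x75=117: acc |= 117<<0 -> acc=117 shift=7
  byte[5]=0xA4 cont=1 payload=0x24=36: acc |= 36<<7 -> acc=4725 shift=14
  byte[6]=0xC0 cont=1 payload=0x40=64: acc |= 64<<14 -> acc=1053301 shift=21
  byte[7]=0x42 cont=0 payload=0x42=66: acc |= 66<<21 -> acc=139465333 shift=28 [end]
Varint 2: bytes[4:8] = F5 A4 C0 42 -> value 139465333 (4 byte(s))
  byte[8]=0x6E cont=0 payload=0x6E=110: acc |= 110<<0 -> acc=110 shift=7 [end]
Varint 3: bytes[8:9] = 6E -> value 110 (1 byte(s))
  byte[9]=0xD3 cont=1 payload=0x53=83: acc |= 83<<0 -> acc=83 shift=7
  byte[10]=0xB1 cont=1 payload=0x31=49: acc |= 49<<7 -> acc=6355 shift=14
  byte[11]=0x35 cont=0 payload=0x35=53: acc |= 53<<14 -> acc=874707 shift=21 [end]
Varint 4: bytes[9:12] = D3 B1 35 -> value 874707 (3 byte(s))
  byte[12]=0x82 cont=1 payload=0x02=2: acc |= 2<<0 -> acc=2 shift=7
  byte[13]=0xDD cont=1 payload=0x5D=93: acc |= 93<<7 -> acc=11906 shift=14
  byte[14]=0xB4 cont=1 payload=0x34=52: acc |= 52<<14 -> acc=863874 shift=21
  byte[15]=0x31 cont=0 payload=0x31=49: acc |= 49<<21 -> acc=103624322 shift=28 [end]
Varint 5: bytes[12:16] = 82 DD B4 31 -> value 103624322 (4 byte(s))
  byte[16]=0x94 cont=1 payload=0x14=20: acc |= 20<<0 -> acc=20 shift=7
  byte[17]=0xC8 cont=1 payload=0x48=72: acc |= 72<<7 -> acc=9236 shift=14
  byte[18]=0x55 cont=0 payload=0x55=85: acc |= 85<<14 -> acc=1401876 shift=21 [end]
Varint 6: bytes[16:19] = 94 C8 55 -> value 1401876 (3 byte(s))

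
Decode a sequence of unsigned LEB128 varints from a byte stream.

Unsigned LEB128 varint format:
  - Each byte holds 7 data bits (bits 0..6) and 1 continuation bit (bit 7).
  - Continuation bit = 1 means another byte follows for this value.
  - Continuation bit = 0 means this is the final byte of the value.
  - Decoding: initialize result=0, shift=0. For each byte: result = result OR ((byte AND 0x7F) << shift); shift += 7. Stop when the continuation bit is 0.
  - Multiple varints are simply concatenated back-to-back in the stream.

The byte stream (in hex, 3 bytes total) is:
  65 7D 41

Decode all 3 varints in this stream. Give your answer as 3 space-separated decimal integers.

  byte[0]=0x65 cont=0 payload=0x65=101: acc |= 101<<0 -> acc=101 shift=7 [end]
Varint 1: bytes[0:1] = 65 -> value 101 (1 byte(s))
  byte[1]=0x7D cont=0 payload=0x7D=125: acc |= 125<<0 -> acc=125 shift=7 [end]
Varint 2: bytes[1:2] = 7D -> value 125 (1 byte(s))
  byte[2]=0x41 cont=0 payload=0x41=65: acc |= 65<<0 -> acc=65 shift=7 [end]
Varint 3: bytes[2:3] = 41 -> value 65 (1 byte(s))

Answer: 101 125 65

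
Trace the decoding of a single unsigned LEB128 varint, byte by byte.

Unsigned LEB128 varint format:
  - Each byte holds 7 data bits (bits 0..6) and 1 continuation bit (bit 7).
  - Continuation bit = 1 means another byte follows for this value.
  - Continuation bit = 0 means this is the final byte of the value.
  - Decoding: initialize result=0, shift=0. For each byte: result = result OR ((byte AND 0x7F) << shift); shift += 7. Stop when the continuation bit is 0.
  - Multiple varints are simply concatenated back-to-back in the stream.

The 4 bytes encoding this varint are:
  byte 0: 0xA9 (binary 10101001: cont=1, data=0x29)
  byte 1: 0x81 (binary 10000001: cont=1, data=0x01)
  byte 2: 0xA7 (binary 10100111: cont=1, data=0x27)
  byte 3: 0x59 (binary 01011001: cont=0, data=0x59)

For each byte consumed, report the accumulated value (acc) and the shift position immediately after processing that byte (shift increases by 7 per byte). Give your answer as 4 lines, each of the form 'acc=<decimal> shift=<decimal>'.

Answer: acc=41 shift=7
acc=169 shift=14
acc=639145 shift=21
acc=187285673 shift=28

Derivation:
byte 0=0xA9: payload=0x29=41, contrib = 41<<0 = 41; acc -> 41, shift -> 7
byte 1=0x81: payload=0x01=1, contrib = 1<<7 = 128; acc -> 169, shift -> 14
byte 2=0xA7: payload=0x27=39, contrib = 39<<14 = 638976; acc -> 639145, shift -> 21
byte 3=0x59: payload=0x59=89, contrib = 89<<21 = 186646528; acc -> 187285673, shift -> 28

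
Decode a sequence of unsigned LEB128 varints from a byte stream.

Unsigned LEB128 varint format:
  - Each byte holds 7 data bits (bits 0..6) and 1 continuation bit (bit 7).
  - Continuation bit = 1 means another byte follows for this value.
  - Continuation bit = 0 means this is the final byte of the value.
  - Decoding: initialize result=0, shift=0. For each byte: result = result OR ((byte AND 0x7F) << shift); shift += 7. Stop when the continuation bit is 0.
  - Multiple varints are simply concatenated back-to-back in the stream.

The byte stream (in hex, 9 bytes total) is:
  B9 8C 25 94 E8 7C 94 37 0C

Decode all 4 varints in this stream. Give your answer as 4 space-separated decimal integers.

Answer: 607801 2044948 7060 12

Derivation:
  byte[0]=0xB9 cont=1 payload=0x39=57: acc |= 57<<0 -> acc=57 shift=7
  byte[1]=0x8C cont=1 payload=0x0C=12: acc |= 12<<7 -> acc=1593 shift=14
  byte[2]=0x25 cont=0 payload=0x25=37: acc |= 37<<14 -> acc=607801 shift=21 [end]
Varint 1: bytes[0:3] = B9 8C 25 -> value 607801 (3 byte(s))
  byte[3]=0x94 cont=1 payload=0x14=20: acc |= 20<<0 -> acc=20 shift=7
  byte[4]=0xE8 cont=1 payload=0x68=104: acc |= 104<<7 -> acc=13332 shift=14
  byte[5]=0x7C cont=0 payload=0x7C=124: acc |= 124<<14 -> acc=2044948 shift=21 [end]
Varint 2: bytes[3:6] = 94 E8 7C -> value 2044948 (3 byte(s))
  byte[6]=0x94 cont=1 payload=0x14=20: acc |= 20<<0 -> acc=20 shift=7
  byte[7]=0x37 cont=0 payload=0x37=55: acc |= 55<<7 -> acc=7060 shift=14 [end]
Varint 3: bytes[6:8] = 94 37 -> value 7060 (2 byte(s))
  byte[8]=0x0C cont=0 payload=0x0C=12: acc |= 12<<0 -> acc=12 shift=7 [end]
Varint 4: bytes[8:9] = 0C -> value 12 (1 byte(s))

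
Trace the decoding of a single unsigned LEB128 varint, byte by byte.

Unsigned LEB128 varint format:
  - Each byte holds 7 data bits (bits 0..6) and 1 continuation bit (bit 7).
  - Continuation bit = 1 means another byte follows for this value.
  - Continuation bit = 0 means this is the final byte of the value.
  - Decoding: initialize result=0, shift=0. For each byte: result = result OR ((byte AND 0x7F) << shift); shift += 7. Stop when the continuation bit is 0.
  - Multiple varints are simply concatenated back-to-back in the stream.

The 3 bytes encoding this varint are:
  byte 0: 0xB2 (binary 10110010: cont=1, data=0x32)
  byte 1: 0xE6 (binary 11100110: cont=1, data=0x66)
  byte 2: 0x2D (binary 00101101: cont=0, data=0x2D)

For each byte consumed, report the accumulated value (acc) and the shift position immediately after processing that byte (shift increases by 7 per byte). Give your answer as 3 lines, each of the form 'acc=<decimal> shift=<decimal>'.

byte 0=0xB2: payload=0x32=50, contrib = 50<<0 = 50; acc -> 50, shift -> 7
byte 1=0xE6: payload=0x66=102, contrib = 102<<7 = 13056; acc -> 13106, shift -> 14
byte 2=0x2D: payload=0x2D=45, contrib = 45<<14 = 737280; acc -> 750386, shift -> 21

Answer: acc=50 shift=7
acc=13106 shift=14
acc=750386 shift=21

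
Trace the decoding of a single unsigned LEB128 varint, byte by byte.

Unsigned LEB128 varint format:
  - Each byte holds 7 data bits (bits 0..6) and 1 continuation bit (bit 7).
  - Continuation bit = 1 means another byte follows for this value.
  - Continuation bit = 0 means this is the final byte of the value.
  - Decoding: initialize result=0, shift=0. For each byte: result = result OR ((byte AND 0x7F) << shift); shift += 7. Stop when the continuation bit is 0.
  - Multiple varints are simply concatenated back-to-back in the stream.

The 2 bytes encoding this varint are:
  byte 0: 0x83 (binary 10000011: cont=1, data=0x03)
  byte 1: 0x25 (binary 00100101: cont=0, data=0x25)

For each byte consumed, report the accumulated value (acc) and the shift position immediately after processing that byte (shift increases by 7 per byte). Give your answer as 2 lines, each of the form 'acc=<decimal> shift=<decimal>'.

Answer: acc=3 shift=7
acc=4739 shift=14

Derivation:
byte 0=0x83: payload=0x03=3, contrib = 3<<0 = 3; acc -> 3, shift -> 7
byte 1=0x25: payload=0x25=37, contrib = 37<<7 = 4736; acc -> 4739, shift -> 14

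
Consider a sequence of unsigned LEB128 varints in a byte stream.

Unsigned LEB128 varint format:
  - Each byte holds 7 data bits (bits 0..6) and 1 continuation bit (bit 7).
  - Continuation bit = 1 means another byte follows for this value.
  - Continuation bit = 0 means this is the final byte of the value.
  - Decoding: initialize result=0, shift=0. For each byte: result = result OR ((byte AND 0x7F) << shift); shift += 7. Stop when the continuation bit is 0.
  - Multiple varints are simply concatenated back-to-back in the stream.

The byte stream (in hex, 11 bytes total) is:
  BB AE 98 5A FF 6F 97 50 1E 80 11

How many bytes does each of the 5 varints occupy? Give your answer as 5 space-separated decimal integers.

Answer: 4 2 2 1 2

Derivation:
  byte[0]=0xBB cont=1 payload=0x3B=59: acc |= 59<<0 -> acc=59 shift=7
  byte[1]=0xAE cont=1 payload=0x2E=46: acc |= 46<<7 -> acc=5947 shift=14
  byte[2]=0x98 cont=1 payload=0x18=24: acc |= 24<<14 -> acc=399163 shift=21
  byte[3]=0x5A cont=0 payload=0x5A=90: acc |= 90<<21 -> acc=189142843 shift=28 [end]
Varint 1: bytes[0:4] = BB AE 98 5A -> value 189142843 (4 byte(s))
  byte[4]=0xFF cont=1 payload=0x7F=127: acc |= 127<<0 -> acc=127 shift=7
  byte[5]=0x6F cont=0 payload=0x6F=111: acc |= 111<<7 -> acc=14335 shift=14 [end]
Varint 2: bytes[4:6] = FF 6F -> value 14335 (2 byte(s))
  byte[6]=0x97 cont=1 payload=0x17=23: acc |= 23<<0 -> acc=23 shift=7
  byte[7]=0x50 cont=0 payload=0x50=80: acc |= 80<<7 -> acc=10263 shift=14 [end]
Varint 3: bytes[6:8] = 97 50 -> value 10263 (2 byte(s))
  byte[8]=0x1E cont=0 payload=0x1E=30: acc |= 30<<0 -> acc=30 shift=7 [end]
Varint 4: bytes[8:9] = 1E -> value 30 (1 byte(s))
  byte[9]=0x80 cont=1 payload=0x00=0: acc |= 0<<0 -> acc=0 shift=7
  byte[10]=0x11 cont=0 payload=0x11=17: acc |= 17<<7 -> acc=2176 shift=14 [end]
Varint 5: bytes[9:11] = 80 11 -> value 2176 (2 byte(s))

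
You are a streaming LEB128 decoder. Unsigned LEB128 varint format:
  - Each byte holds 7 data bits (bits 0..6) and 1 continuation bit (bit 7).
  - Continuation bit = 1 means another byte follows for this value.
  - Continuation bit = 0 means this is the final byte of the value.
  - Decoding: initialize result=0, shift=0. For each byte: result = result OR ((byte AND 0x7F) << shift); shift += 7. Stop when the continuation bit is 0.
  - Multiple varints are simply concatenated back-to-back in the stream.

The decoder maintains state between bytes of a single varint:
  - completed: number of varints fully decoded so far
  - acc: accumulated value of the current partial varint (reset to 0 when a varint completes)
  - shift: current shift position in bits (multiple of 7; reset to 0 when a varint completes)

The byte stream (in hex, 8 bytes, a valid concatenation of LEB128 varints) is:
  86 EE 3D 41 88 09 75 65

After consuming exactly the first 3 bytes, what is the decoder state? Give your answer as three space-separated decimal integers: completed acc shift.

byte[0]=0x86 cont=1 payload=0x06: acc |= 6<<0 -> completed=0 acc=6 shift=7
byte[1]=0xEE cont=1 payload=0x6E: acc |= 110<<7 -> completed=0 acc=14086 shift=14
byte[2]=0x3D cont=0 payload=0x3D: varint #1 complete (value=1013510); reset -> completed=1 acc=0 shift=0

Answer: 1 0 0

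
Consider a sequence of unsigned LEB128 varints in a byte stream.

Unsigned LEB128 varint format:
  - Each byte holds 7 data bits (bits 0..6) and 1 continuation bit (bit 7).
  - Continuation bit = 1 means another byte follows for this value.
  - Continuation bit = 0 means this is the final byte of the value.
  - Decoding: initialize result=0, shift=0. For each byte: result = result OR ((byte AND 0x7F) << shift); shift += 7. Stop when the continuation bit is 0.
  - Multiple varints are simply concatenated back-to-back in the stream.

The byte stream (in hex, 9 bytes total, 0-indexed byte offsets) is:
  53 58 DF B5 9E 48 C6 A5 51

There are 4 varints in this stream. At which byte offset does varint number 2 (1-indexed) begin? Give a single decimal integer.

Answer: 1

Derivation:
  byte[0]=0x53 cont=0 payload=0x53=83: acc |= 83<<0 -> acc=83 shift=7 [end]
Varint 1: bytes[0:1] = 53 -> value 83 (1 byte(s))
  byte[1]=0x58 cont=0 payload=0x58=88: acc |= 88<<0 -> acc=88 shift=7 [end]
Varint 2: bytes[1:2] = 58 -> value 88 (1 byte(s))
  byte[2]=0xDF cont=1 payload=0x5F=95: acc |= 95<<0 -> acc=95 shift=7
  byte[3]=0xB5 cont=1 payload=0x35=53: acc |= 53<<7 -> acc=6879 shift=14
  byte[4]=0x9E cont=1 payload=0x1E=30: acc |= 30<<14 -> acc=498399 shift=21
  byte[5]=0x48 cont=0 payload=0x48=72: acc |= 72<<21 -> acc=151493343 shift=28 [end]
Varint 3: bytes[2:6] = DF B5 9E 48 -> value 151493343 (4 byte(s))
  byte[6]=0xC6 cont=1 payload=0x46=70: acc |= 70<<0 -> acc=70 shift=7
  byte[7]=0xA5 cont=1 payload=0x25=37: acc |= 37<<7 -> acc=4806 shift=14
  byte[8]=0x51 cont=0 payload=0x51=81: acc |= 81<<14 -> acc=1331910 shift=21 [end]
Varint 4: bytes[6:9] = C6 A5 51 -> value 1331910 (3 byte(s))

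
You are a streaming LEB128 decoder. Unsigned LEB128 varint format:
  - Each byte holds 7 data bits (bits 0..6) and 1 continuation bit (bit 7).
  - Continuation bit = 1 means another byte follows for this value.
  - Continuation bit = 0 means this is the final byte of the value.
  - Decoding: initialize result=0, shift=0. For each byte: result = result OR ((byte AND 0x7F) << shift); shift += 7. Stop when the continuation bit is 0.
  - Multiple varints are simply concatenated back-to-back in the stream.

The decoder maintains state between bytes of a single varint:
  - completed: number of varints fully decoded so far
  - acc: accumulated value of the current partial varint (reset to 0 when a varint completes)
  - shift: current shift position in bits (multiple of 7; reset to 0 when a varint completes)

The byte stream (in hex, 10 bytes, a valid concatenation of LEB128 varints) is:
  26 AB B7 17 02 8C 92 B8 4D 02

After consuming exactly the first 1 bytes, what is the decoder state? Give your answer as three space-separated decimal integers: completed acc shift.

byte[0]=0x26 cont=0 payload=0x26: varint #1 complete (value=38); reset -> completed=1 acc=0 shift=0

Answer: 1 0 0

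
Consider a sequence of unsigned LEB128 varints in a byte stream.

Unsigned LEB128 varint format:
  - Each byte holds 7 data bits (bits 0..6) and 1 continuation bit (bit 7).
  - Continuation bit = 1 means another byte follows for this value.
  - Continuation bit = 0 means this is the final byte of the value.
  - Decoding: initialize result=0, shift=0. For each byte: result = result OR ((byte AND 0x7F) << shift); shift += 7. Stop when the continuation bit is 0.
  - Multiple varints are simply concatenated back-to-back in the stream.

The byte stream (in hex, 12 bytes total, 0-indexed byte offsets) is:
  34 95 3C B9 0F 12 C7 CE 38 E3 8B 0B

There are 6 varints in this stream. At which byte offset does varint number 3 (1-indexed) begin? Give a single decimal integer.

Answer: 3

Derivation:
  byte[0]=0x34 cont=0 payload=0x34=52: acc |= 52<<0 -> acc=52 shift=7 [end]
Varint 1: bytes[0:1] = 34 -> value 52 (1 byte(s))
  byte[1]=0x95 cont=1 payload=0x15=21: acc |= 21<<0 -> acc=21 shift=7
  byte[2]=0x3C cont=0 payload=0x3C=60: acc |= 60<<7 -> acc=7701 shift=14 [end]
Varint 2: bytes[1:3] = 95 3C -> value 7701 (2 byte(s))
  byte[3]=0xB9 cont=1 payload=0x39=57: acc |= 57<<0 -> acc=57 shift=7
  byte[4]=0x0F cont=0 payload=0x0F=15: acc |= 15<<7 -> acc=1977 shift=14 [end]
Varint 3: bytes[3:5] = B9 0F -> value 1977 (2 byte(s))
  byte[5]=0x12 cont=0 payload=0x12=18: acc |= 18<<0 -> acc=18 shift=7 [end]
Varint 4: bytes[5:6] = 12 -> value 18 (1 byte(s))
  byte[6]=0xC7 cont=1 payload=0x47=71: acc |= 71<<0 -> acc=71 shift=7
  byte[7]=0xCE cont=1 payload=0x4E=78: acc |= 78<<7 -> acc=10055 shift=14
  byte[8]=0x38 cont=0 payload=0x38=56: acc |= 56<<14 -> acc=927559 shift=21 [end]
Varint 5: bytes[6:9] = C7 CE 38 -> value 927559 (3 byte(s))
  byte[9]=0xE3 cont=1 payload=0x63=99: acc |= 99<<0 -> acc=99 shift=7
  byte[10]=0x8B cont=1 payload=0x0B=11: acc |= 11<<7 -> acc=1507 shift=14
  byte[11]=0x0B cont=0 payload=0x0B=11: acc |= 11<<14 -> acc=181731 shift=21 [end]
Varint 6: bytes[9:12] = E3 8B 0B -> value 181731 (3 byte(s))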